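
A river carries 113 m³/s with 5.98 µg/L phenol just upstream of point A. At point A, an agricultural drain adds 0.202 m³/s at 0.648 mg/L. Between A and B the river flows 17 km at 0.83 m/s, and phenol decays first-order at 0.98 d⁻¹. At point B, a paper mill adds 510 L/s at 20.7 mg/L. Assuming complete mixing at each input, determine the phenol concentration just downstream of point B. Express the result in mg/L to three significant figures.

5.98 µg/L = 0.00598 mg/L.
After input A: C = (113·0.00598 + 0.202·0.648) / 113.2 = 0.007126 mg/L.
Over the 17 km reach to input B (t = 2.048e+04 s = 0.2371 d), decay gives C = 0.007126·exp(−0.98·0.2371) = 0.005648 mg/L.
510 L/s = 0.51 m³/s.
After input B: C = (113.2·0.005648 + 0.51·20.7) / 113.7 = 0.09846 mg/L.

0.0985 mg/L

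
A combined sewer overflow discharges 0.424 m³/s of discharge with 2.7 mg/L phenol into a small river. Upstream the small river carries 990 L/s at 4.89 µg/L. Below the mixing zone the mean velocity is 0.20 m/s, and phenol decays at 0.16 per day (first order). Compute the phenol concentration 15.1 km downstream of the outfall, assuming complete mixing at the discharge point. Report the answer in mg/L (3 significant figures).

0.707 mg/L

990 L/s = 0.99 m³/s.
4.89 µg/L = 0.00489 mg/L.
After complete mixing, C₀ = (0.424·2.7 + 0.99·0.00489) / 1.414 = 0.813 mg/L.
Travel time t = 1.51e+04 m / 0.20 m/s = 7.55e+04 s = 0.8738 d.
C = 0.813·exp(−0.16·0.8738) = 0.813·0.8695 = 0.707 mg/L.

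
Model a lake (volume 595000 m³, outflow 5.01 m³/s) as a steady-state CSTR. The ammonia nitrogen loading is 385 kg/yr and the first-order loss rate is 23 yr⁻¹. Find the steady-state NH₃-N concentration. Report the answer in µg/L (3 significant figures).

2.24 µg/L

Outflow Q = 5.01 m³/s × 3.156e+07 s/yr = 1.581e+08 m³/yr.
Steady-state CSTR mass balance: W = Q·C + k·V·C, so C = W/(Q + kV).
Q + kV = 1.581e+08 + 23·595000 = 1.718e+08 m³/yr.
C = 385/1.718e+08 = 2.241e-06 kg/m³ = 0.002241 mg/L = 2.241 µg/L.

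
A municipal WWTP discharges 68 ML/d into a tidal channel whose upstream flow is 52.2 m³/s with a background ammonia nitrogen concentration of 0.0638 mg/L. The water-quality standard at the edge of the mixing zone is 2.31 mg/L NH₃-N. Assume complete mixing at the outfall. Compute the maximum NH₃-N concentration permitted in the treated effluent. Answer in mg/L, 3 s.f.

68 ML/d = 0.787 m³/s.
Mass balance: 2.31·52.99 = 0.787·Cₑ + 52.2·0.0638.
Cₑ = (122.4 − 3.33) / 0.787 = 151.3 mg/L.

151 mg/L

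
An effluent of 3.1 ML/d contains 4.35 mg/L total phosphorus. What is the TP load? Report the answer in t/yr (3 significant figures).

3.1 ML/d = 0.03588 m³/s.
Mass flux = Q·C = 0.03588 m³/s × 4.35 g/m³ = 0.1561 g/s.
= 0.1561 g/s × 31.56 = 4.925 t/yr.

4.93 t/yr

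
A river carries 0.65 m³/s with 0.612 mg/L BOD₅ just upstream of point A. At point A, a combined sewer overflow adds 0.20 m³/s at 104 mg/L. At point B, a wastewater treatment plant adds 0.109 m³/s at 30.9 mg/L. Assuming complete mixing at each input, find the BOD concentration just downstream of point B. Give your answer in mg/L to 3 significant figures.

After input A: C = (0.65·0.612 + 0.2·104) / 0.85 = 24.94 mg/L.
After input B: C = (0.85·24.94 + 0.109·30.9) / 0.959 = 25.62 mg/L.

25.6 mg/L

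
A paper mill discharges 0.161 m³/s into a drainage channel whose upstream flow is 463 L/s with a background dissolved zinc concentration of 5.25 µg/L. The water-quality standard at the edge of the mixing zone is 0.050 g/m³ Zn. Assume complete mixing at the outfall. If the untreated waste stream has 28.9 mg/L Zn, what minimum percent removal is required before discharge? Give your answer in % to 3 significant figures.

99.4 %

463 L/s = 0.463 m³/s.
5.25 µg/L = 0.00525 mg/L.
Mass balance: 0.05·0.624 = 0.161·Cₑ + 0.463·0.00525.
Cₑ = (0.0312 − 0.002431) / 0.161 = 0.1787 mg/L.
Required removal = 1 − 0.1787/28.9 = 99.38 %.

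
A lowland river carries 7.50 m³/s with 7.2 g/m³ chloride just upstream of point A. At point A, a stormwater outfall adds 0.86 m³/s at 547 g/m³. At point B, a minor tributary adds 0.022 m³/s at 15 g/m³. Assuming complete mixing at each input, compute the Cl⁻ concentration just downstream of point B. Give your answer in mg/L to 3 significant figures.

62.6 mg/L

After input A: C = (7.5·7.2 + 0.86·547) / 8.36 = 62.73 mg/L.
After input B: C = (8.36·62.73 + 0.022·15) / 8.382 = 62.6 mg/L.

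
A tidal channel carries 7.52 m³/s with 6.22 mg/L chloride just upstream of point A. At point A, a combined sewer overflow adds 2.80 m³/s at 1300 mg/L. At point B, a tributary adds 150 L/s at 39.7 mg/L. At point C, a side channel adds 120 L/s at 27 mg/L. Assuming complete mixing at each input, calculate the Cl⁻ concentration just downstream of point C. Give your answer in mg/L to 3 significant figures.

After input A: C = (7.52·6.22 + 2.8·1300) / 10.32 = 357.2 mg/L.
150 L/s = 0.15 m³/s.
After input B: C = (10.32·357.2 + 0.15·39.7) / 10.47 = 352.7 mg/L.
120 L/s = 0.12 m³/s.
After input C: C = (10.47·352.7 + 0.12·27) / 10.59 = 349 mg/L.

349 mg/L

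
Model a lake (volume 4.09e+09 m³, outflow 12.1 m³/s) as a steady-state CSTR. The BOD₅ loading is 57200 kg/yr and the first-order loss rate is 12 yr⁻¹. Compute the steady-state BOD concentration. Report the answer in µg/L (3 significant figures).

1.16 µg/L

Outflow Q = 12.1 m³/s × 3.156e+07 s/yr = 3.818e+08 m³/yr.
Steady-state CSTR mass balance: W = Q·C + k·V·C, so C = W/(Q + kV).
Q + kV = 3.818e+08 + 12·4.09e+09 = 4.946e+10 m³/yr.
C = 57200/4.946e+10 = 1.156e-06 kg/m³ = 0.001156 mg/L = 1.156 µg/L.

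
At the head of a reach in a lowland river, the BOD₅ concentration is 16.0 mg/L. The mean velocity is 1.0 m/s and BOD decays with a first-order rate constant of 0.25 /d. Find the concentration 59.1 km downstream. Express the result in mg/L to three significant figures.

13.5 mg/L

Travel time t = 59.1 km / 1.0 m/s = 5.91e+04/1.0 = 5.91e+04 s = 0.684 d.
First-order decay: C = 16.0·exp(−0.25·0.684) = 16.0·0.8428 = 13.49 mg/L.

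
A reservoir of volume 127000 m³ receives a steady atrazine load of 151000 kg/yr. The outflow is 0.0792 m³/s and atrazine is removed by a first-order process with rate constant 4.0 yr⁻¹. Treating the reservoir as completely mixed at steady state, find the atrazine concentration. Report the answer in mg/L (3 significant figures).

Outflow Q = 0.0792 m³/s × 3.156e+07 s/yr = 2.499e+06 m³/yr.
Steady-state CSTR mass balance: W = Q·C + k·V·C, so C = W/(Q + kV).
Q + kV = 2.499e+06 + 4.0·127000 = 3.007e+06 m³/yr.
C = 151000/3.007e+06 = 0.05021 kg/m³ = 50.21 mg/L.

50.2 mg/L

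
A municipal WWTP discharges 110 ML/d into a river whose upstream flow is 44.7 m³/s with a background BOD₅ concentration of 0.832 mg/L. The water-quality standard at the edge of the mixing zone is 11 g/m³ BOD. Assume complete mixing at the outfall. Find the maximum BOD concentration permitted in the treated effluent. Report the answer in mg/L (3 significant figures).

368 mg/L

110 ML/d = 1.273 m³/s.
Mass balance: 11·45.97 = 1.273·Cₑ + 44.7·0.832.
Cₑ = (505.7 − 37.19) / 1.273 = 368 mg/L.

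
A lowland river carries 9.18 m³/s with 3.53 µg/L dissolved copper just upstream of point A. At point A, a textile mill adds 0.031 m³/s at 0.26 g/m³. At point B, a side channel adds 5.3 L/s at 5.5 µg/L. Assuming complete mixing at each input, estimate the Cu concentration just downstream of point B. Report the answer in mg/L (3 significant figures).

0.00439 mg/L

3.53 µg/L = 0.00353 mg/L.
After input A: C = (9.18·0.00353 + 0.031·0.26) / 9.211 = 0.004393 mg/L.
5.3 L/s = 0.0053 m³/s.
5.5 µg/L = 0.0055 mg/L.
After input B: C = (9.211·0.004393 + 0.0053·0.0055) / 9.216 = 0.004394 mg/L.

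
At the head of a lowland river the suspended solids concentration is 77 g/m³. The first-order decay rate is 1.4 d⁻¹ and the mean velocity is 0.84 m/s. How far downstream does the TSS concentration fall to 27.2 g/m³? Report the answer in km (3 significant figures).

53.9 km

From C = C₀·e^(−kt), t = ln(C₀/C)/k = ln(77/27.2)/1.4 = 1.041/1.4 = 0.7433 d.
Distance = v·t = 0.84 m/s × 6.422e+04 s = 5.394e+04 m = 53.94 km.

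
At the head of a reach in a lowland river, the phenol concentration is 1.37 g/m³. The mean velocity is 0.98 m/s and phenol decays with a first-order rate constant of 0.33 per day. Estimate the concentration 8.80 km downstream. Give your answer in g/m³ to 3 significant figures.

Travel time t = 8.80 km / 0.98 m/s = 8800/0.98 = 8980 s = 0.1039 d.
First-order decay: C = 1.37·exp(−0.33·0.1039) = 1.37·0.9663 = 1.324 g/m³.

1.32 g/m³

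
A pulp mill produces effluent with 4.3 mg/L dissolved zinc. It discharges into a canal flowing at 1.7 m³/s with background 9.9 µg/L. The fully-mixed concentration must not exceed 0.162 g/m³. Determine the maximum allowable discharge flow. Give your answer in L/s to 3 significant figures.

9.9 µg/L = 0.0099 mg/L.
Mass balance at complete mixing: C_std·(Q_w + Q_r) = Q_w·C_e + Q_r·C_b.
Rearranging, Q_w = Q_r·(C_std − C_b)/(C_e − C_std) = 1.7·(0.162 − 0.0099) / (4.3 − 0.162) = 0.06249 m³/s.
= 62.49 L/s.

62.5 L/s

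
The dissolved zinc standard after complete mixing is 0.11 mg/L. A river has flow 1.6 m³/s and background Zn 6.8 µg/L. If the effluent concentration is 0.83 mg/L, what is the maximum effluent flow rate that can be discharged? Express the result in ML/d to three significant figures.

6.8 µg/L = 0.0068 mg/L.
Mass balance at complete mixing: C_std·(Q_w + Q_r) = Q_w·C_e + Q_r·C_b.
Rearranging, Q_w = Q_r·(C_std − C_b)/(C_e − C_std) = 1.6·(0.11 − 0.0068) / (0.83 − 0.11) = 0.2293 m³/s.
= 19.81 ML/d.

19.8 ML/d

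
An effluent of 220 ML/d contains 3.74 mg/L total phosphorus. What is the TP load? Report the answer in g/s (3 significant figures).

220 ML/d = 2.546 m³/s.
Mass flux = Q·C = 2.546 m³/s × 3.74 g/m³ = 9.523 g/s.

9.52 g/s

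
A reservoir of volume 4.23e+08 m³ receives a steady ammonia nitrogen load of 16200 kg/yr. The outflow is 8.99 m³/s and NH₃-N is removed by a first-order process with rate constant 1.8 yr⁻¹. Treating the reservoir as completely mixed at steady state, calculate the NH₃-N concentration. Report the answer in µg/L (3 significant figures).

15.5 µg/L

Outflow Q = 8.99 m³/s × 3.156e+07 s/yr = 2.837e+08 m³/yr.
Steady-state CSTR mass balance: W = Q·C + k·V·C, so C = W/(Q + kV).
Q + kV = 2.837e+08 + 1.8·4.23e+08 = 1.045e+09 m³/yr.
C = 16200/1.045e+09 = 1.55e-05 kg/m³ = 0.0155 mg/L = 15.5 µg/L.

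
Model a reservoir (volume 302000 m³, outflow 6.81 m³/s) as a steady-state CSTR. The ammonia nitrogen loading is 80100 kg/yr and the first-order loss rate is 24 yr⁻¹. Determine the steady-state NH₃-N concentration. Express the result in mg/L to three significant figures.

Outflow Q = 6.81 m³/s × 3.156e+07 s/yr = 2.149e+08 m³/yr.
Steady-state CSTR mass balance: W = Q·C + k·V·C, so C = W/(Q + kV).
Q + kV = 2.149e+08 + 24·302000 = 2.222e+08 m³/yr.
C = 80100/2.222e+08 = 0.0003606 kg/m³ = 0.3606 mg/L.

0.361 mg/L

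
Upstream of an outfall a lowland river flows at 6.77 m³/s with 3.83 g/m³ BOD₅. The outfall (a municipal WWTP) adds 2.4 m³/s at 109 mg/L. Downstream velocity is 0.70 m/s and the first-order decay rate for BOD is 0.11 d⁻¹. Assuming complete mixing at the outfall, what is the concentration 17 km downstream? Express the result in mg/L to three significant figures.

30.4 mg/L

After complete mixing, C₀ = (2.4·109 + 6.77·3.83) / 9.17 = 31.36 mg/L.
Travel time t = 1.7e+04 m / 0.70 m/s = 2.429e+04 s = 0.2811 d.
C = 31.36·exp(−0.11·0.2811) = 31.36·0.9696 = 30.4 mg/L.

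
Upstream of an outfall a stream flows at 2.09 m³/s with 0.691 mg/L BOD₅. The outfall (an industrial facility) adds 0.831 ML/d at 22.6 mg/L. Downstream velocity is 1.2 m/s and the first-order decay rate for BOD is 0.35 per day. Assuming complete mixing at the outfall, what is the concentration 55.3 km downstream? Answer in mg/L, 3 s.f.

0.657 mg/L

0.831 ML/d = 0.009618 m³/s.
After complete mixing, C₀ = (0.009618·22.6 + 2.09·0.691) / 2.1 = 0.7914 mg/L.
Travel time t = 5.53e+04 m / 1.2 m/s = 4.608e+04 s = 0.5334 d.
C = 0.7914·exp(−0.35·0.5334) = 0.7914·0.8297 = 0.6566 mg/L.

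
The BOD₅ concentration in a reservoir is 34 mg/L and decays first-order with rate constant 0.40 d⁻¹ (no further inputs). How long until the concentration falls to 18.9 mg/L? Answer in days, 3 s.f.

t = ln(C₀/C)/k = ln(34/18.9)/0.40 = 0.5872/0.40 = 1.468 d.

1.47 d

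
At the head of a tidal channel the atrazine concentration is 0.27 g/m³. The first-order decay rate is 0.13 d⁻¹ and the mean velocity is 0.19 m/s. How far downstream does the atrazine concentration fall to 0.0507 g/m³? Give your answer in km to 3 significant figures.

From C = C₀·e^(−kt), t = ln(C₀/C)/k = ln(0.27/0.0507)/0.13 = 1.672/0.13 = 12.87 d.
Distance = v·t = 0.19 m/s × 1.112e+06 s = 2.112e+05 m = 211.2 km.

211 km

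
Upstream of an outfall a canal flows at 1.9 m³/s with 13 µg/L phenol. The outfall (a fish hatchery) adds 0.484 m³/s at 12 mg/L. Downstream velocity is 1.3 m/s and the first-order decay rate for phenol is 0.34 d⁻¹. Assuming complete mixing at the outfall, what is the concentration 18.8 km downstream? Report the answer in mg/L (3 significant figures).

2.31 mg/L

13 µg/L = 0.013 mg/L.
After complete mixing, C₀ = (0.484·12 + 1.9·0.013) / 2.384 = 2.447 mg/L.
Travel time t = 1.88e+04 m / 1.3 m/s = 1.446e+04 s = 0.1674 d.
C = 2.447·exp(−0.34·0.1674) = 2.447·0.9447 = 2.311 mg/L.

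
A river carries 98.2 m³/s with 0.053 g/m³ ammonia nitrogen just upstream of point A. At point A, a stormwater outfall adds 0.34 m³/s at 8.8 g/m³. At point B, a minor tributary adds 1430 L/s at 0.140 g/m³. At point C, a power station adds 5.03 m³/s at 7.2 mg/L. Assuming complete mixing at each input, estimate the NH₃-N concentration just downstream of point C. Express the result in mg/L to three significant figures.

After input A: C = (98.2·0.053 + 0.34·8.8) / 98.54 = 0.08318 mg/L.
1430 L/s = 1.43 m³/s.
After input B: C = (98.54·0.08318 + 1.43·0.14) / 99.97 = 0.08399 mg/L.
After input C: C = (99.97·0.08399 + 5.03·7.2) / 105 = 0.4249 mg/L.

0.425 mg/L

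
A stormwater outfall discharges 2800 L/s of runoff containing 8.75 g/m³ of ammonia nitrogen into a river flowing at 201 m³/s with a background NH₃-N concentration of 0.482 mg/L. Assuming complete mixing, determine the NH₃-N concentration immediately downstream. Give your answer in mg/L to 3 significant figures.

0.596 mg/L

2800 L/s = 2.8 m³/s.
By mass balance at complete mixing, C = (2.8·8.75 + 201·0.482) / (2.8 + 201) = 121.4/203.8 = 0.5956 mg/L.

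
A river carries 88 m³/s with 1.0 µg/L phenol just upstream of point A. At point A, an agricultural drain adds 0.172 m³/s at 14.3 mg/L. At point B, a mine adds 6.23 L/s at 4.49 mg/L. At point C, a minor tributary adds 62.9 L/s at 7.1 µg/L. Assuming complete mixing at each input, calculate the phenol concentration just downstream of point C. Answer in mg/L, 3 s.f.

1.0 µg/L = 0.001 mg/L.
After input A: C = (88·0.001 + 0.172·14.3) / 88.17 = 0.02889 mg/L.
6.23 L/s = 0.00623 m³/s.
After input B: C = (88.17·0.02889 + 0.00623·4.49) / 88.18 = 0.02921 mg/L.
62.9 L/s = 0.0629 m³/s.
7.1 µg/L = 0.0071 mg/L.
After input C: C = (88.18·0.02921 + 0.0629·0.0071) / 88.24 = 0.02919 mg/L.

0.0292 mg/L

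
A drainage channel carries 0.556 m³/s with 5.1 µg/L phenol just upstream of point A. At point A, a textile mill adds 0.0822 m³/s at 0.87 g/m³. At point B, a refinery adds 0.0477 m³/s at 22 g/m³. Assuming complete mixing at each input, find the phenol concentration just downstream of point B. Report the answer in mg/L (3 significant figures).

5.1 µg/L = 0.0051 mg/L.
After input A: C = (0.556·0.0051 + 0.0822·0.87) / 0.6382 = 0.1165 mg/L.
After input B: C = (0.6382·0.1165 + 0.0477·22) / 0.6859 = 1.638 mg/L.

1.64 mg/L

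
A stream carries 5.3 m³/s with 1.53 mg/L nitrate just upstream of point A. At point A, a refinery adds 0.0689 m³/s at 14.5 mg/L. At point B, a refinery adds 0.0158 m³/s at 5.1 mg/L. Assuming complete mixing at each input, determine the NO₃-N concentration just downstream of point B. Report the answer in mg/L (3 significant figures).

After input A: C = (5.3·1.53 + 0.0689·14.5) / 5.369 = 1.696 mg/L.
After input B: C = (5.369·1.696 + 0.0158·5.1) / 5.385 = 1.706 mg/L.

1.71 mg/L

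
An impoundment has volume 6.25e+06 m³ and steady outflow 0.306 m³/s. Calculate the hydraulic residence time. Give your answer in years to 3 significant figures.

Q = 0.306 m³/s × 3.156e+07 s/yr = 9.657e+06 m³/yr.
Hydraulic residence time τ = V/Q = 6.25e+06/9.657e+06 = 0.6472 yr.

0.647 yr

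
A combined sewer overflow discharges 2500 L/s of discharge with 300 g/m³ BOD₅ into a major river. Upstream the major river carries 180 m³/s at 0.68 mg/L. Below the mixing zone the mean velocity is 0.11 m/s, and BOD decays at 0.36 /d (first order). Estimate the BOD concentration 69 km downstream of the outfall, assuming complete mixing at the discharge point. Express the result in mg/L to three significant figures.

0.350 mg/L

2500 L/s = 2.5 m³/s.
After complete mixing, C₀ = (2.5·300 + 180·0.68) / 182.5 = 4.78 mg/L.
Travel time t = 6.9e+04 m / 0.11 m/s = 6.273e+05 s = 7.26 d.
C = 4.78·exp(−0.36·7.26) = 4.78·0.07327 = 0.3502 mg/L.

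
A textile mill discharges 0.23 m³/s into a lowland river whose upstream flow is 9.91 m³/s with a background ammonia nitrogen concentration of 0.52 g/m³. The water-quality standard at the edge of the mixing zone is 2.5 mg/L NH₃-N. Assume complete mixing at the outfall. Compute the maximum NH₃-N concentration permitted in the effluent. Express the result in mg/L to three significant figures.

Mass balance: 2.5·10.14 = 0.23·Cₑ + 9.91·0.52.
Cₑ = (25.35 − 5.153) / 0.23 = 87.81 mg/L.

87.8 mg/L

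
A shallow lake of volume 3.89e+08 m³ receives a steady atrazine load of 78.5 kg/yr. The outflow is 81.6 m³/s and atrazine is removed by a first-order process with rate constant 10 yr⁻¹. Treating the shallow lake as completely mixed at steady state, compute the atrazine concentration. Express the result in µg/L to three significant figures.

0.0121 µg/L

Outflow Q = 81.6 m³/s × 3.156e+07 s/yr = 2.575e+09 m³/yr.
Steady-state CSTR mass balance: W = Q·C + k·V·C, so C = W/(Q + kV).
Q + kV = 2.575e+09 + 10·3.89e+08 = 6.465e+09 m³/yr.
C = 78.5/6.465e+09 = 1.214e-08 kg/m³ = 1.214e-05 mg/L = 0.01214 µg/L.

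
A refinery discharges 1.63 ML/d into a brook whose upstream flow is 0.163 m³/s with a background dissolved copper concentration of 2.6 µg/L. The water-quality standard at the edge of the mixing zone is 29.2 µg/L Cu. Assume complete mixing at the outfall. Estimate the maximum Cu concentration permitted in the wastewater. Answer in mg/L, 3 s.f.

0.259 mg/L

1.63 ML/d = 0.01887 m³/s.
2.6 µg/L = 0.0026 mg/L.
29.2 µg/L = 0.0292 mg/L.
Mass balance: 0.0292·0.1819 = 0.01887·Cₑ + 0.163·0.0026.
Cₑ = (0.00531 − 0.0004238) / 0.01887 = 0.259 mg/L.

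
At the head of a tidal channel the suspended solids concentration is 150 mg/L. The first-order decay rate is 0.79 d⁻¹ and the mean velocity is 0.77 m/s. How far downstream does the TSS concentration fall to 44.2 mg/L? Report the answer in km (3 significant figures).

From C = C₀·e^(−kt), t = ln(C₀/C)/k = ln(150/44.2)/0.79 = 1.222/0.79 = 1.547 d.
Distance = v·t = 0.77 m/s × 1.336e+05 s = 1.029e+05 m = 102.9 km.

103 km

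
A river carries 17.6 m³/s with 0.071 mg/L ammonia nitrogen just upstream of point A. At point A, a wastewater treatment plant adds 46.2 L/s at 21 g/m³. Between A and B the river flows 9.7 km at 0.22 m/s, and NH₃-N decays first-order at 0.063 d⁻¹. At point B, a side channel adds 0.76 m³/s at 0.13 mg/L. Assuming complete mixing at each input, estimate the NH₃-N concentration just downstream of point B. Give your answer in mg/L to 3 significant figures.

46.2 L/s = 0.0462 m³/s.
After input A: C = (17.6·0.071 + 0.0462·21) / 17.65 = 0.1258 mg/L.
Over the 9.7 km reach to input B (t = 4.409e+04 s = 0.5103 d), decay gives C = 0.1258·exp(−0.063·0.5103) = 0.1218 mg/L.
After input B: C = (17.65·0.1218 + 0.76·0.13) / 18.41 = 0.1222 mg/L.

0.122 mg/L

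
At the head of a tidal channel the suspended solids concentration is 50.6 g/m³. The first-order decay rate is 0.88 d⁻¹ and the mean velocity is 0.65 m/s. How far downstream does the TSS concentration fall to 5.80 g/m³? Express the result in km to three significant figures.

From C = C₀·e^(−kt), t = ln(C₀/C)/k = ln(50.6/5.80)/0.88 = 2.166/0.88 = 2.461 d.
Distance = v·t = 0.65 m/s × 2.127e+05 s = 1.382e+05 m = 138.2 km.

138 km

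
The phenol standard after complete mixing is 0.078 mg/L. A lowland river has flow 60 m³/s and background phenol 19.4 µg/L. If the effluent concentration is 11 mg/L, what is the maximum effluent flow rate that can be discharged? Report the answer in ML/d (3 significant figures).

19.4 µg/L = 0.0194 mg/L.
Mass balance at complete mixing: C_std·(Q_w + Q_r) = Q_w·C_e + Q_r·C_b.
Rearranging, Q_w = Q_r·(C_std − C_b)/(C_e − C_std) = 60·(0.078 − 0.0194) / (11 − 0.078) = 0.3219 m³/s.
= 27.81 ML/d.

27.8 ML/d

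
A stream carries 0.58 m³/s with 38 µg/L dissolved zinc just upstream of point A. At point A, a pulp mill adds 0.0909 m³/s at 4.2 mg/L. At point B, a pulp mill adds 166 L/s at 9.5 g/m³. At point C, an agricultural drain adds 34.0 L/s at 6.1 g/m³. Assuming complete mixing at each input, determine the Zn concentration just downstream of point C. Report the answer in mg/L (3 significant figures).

38 µg/L = 0.038 mg/L.
After input A: C = (0.58·0.038 + 0.0909·4.2) / 0.6709 = 0.6019 mg/L.
166 L/s = 0.166 m³/s.
After input B: C = (0.6709·0.6019 + 0.166·9.5) / 0.8369 = 2.367 mg/L.
34.0 L/s = 0.034 m³/s.
After input C: C = (0.8369·2.367 + 0.034·6.1) / 0.8709 = 2.513 mg/L.

2.51 mg/L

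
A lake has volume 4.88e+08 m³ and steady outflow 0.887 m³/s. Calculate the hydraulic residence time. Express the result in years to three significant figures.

17.4 yr

Q = 0.887 m³/s × 3.156e+07 s/yr = 2.799e+07 m³/yr.
Hydraulic residence time τ = V/Q = 4.88e+08/2.799e+07 = 17.43 yr.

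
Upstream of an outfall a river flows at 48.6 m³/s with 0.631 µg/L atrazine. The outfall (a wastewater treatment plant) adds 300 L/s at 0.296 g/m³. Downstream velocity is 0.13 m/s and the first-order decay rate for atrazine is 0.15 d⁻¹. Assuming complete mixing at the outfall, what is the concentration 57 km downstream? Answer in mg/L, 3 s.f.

0.00114 mg/L

300 L/s = 0.3 m³/s.
0.631 µg/L = 0.000631 mg/L.
After complete mixing, C₀ = (0.3·0.296 + 48.6·0.000631) / 48.9 = 0.002443 mg/L.
Travel time t = 5.7e+04 m / 0.13 m/s = 4.385e+05 s = 5.075 d.
C = 0.002443·exp(−0.15·5.075) = 0.002443·0.4671 = 0.001141 mg/L.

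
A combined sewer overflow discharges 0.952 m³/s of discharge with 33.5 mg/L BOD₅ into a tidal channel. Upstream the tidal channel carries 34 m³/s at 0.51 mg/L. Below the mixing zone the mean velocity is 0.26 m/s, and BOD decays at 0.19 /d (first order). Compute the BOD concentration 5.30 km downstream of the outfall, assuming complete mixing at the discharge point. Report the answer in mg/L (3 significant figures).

1.35 mg/L

After complete mixing, C₀ = (0.952·33.5 + 34·0.51) / 34.95 = 1.409 mg/L.
Travel time t = 5300 m / 0.26 m/s = 2.038e+04 s = 0.2359 d.
C = 1.409·exp(−0.19·0.2359) = 1.409·0.9562 = 1.347 mg/L.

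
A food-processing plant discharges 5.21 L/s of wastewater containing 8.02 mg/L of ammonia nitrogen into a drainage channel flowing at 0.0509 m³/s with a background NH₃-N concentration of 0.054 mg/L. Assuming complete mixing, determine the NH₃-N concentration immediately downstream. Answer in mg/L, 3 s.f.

5.21 L/s = 0.00521 m³/s.
Flow-weighted mixing gives C = (0.00521·8.02 + 0.0509·0.054) / (0.00521 + 0.0509) = 0.04453/0.05611 = 0.7937 mg/L.

0.794 mg/L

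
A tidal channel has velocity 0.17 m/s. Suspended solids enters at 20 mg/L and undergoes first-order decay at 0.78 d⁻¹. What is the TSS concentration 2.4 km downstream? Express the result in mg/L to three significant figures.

Travel time t = 2.4 km / 0.17 m/s = 2400/0.17 = 1.412e+04 s = 0.1634 d.
First-order decay: C = 20·exp(−0.78·0.1634) = 20·0.8803 = 17.61 mg/L.

17.6 mg/L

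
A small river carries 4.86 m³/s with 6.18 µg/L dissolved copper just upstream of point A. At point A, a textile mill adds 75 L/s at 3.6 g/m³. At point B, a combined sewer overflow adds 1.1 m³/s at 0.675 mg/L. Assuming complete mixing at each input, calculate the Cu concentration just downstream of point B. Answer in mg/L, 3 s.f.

6.18 µg/L = 0.00618 mg/L.
75 L/s = 0.075 m³/s.
After input A: C = (4.86·0.00618 + 0.075·3.6) / 4.935 = 0.0608 mg/L.
After input B: C = (4.935·0.0608 + 1.1·0.675) / 6.035 = 0.1727 mg/L.

0.173 mg/L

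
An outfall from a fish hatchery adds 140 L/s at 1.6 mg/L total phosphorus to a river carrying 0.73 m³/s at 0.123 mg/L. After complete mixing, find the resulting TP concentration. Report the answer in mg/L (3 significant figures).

0.361 mg/L

140 L/s = 0.14 m³/s.
Flow-weighted mixing gives C = (0.14·1.6 + 0.73·0.123) / (0.14 + 0.73) = 0.3138/0.87 = 0.3607 mg/L.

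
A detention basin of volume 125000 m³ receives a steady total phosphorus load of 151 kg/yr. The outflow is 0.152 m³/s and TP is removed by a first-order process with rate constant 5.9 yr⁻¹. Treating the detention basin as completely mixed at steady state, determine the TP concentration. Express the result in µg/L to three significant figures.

27.3 µg/L

Outflow Q = 0.152 m³/s × 3.156e+07 s/yr = 4.797e+06 m³/yr.
Steady-state CSTR mass balance: W = Q·C + k·V·C, so C = W/(Q + kV).
Q + kV = 4.797e+06 + 5.9·125000 = 5.534e+06 m³/yr.
C = 151/5.534e+06 = 2.728e-05 kg/m³ = 0.02728 mg/L = 27.28 µg/L.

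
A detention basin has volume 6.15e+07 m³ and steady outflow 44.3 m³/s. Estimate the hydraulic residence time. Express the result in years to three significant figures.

0.0440 yr

Q = 44.3 m³/s × 3.156e+07 s/yr = 1.398e+09 m³/yr.
Hydraulic residence time τ = V/Q = 6.15e+07/1.398e+09 = 0.04399 yr.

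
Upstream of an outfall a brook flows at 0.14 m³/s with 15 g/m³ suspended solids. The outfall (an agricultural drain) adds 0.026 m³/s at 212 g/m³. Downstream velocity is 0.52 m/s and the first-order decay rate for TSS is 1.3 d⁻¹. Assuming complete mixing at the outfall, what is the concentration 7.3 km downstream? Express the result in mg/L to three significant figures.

After complete mixing, C₀ = (0.026·212 + 0.14·15) / 0.166 = 45.86 mg/L.
Travel time t = 7300 m / 0.52 m/s = 1.404e+04 s = 0.1625 d.
C = 45.86·exp(−1.3·0.1625) = 45.86·0.8096 = 37.12 mg/L.

37.1 mg/L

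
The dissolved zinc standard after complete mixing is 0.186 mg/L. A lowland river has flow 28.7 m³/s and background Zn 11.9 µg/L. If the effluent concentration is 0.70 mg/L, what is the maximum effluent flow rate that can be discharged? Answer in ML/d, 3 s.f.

11.9 µg/L = 0.0119 mg/L.
Mass balance at complete mixing: C_std·(Q_w + Q_r) = Q_w·C_e + Q_r·C_b.
Rearranging, Q_w = Q_r·(C_std − C_b)/(C_e − C_std) = 28.7·(0.186 − 0.0119) / (0.7 − 0.186) = 9.721 m³/s.
= 839.9 ML/d.

840 ML/d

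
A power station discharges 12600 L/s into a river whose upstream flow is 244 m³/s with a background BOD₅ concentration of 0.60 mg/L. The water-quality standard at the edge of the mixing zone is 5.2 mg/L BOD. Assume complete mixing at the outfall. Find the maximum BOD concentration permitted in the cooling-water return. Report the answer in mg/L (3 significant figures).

12600 L/s = 12.6 m³/s.
Mass balance: 5.2·256.6 = 12.6·Cₑ + 244·0.6.
Cₑ = (1334 − 146.4) / 12.6 = 94.28 mg/L.

94.3 mg/L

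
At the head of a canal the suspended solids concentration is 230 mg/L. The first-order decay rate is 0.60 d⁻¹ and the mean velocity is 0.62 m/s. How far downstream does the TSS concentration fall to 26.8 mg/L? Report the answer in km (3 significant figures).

192 km

From C = C₀·e^(−kt), t = ln(C₀/C)/k = ln(230/26.8)/0.60 = 2.15/0.60 = 3.583 d.
Distance = v·t = 0.62 m/s × 3.096e+05 s = 1.919e+05 m = 191.9 km.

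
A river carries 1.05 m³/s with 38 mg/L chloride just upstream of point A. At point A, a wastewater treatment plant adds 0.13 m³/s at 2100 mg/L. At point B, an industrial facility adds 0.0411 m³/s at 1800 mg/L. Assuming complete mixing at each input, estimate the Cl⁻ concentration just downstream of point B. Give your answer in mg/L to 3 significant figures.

After input A: C = (1.05·38 + 0.13·2100) / 1.18 = 265.2 mg/L.
After input B: C = (1.18·265.2 + 0.0411·1800) / 1.221 = 316.8 mg/L.

317 mg/L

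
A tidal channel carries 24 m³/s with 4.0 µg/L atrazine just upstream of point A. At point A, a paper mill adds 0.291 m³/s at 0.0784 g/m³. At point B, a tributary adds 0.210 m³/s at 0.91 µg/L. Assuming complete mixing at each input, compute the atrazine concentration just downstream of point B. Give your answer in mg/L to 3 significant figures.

4.0 µg/L = 0.004 mg/L.
After input A: C = (24·0.004 + 0.291·0.0784) / 24.29 = 0.004891 mg/L.
0.91 µg/L = 0.00091 mg/L.
After input B: C = (24.29·0.004891 + 0.21·0.00091) / 24.5 = 0.004857 mg/L.

0.00486 mg/L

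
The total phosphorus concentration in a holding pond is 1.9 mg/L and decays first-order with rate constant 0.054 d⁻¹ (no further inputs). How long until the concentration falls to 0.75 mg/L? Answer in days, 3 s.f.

t = ln(C₀/C)/k = ln(1.9/0.75)/0.054 = 0.9295/0.054 = 17.21 d.

17.2 d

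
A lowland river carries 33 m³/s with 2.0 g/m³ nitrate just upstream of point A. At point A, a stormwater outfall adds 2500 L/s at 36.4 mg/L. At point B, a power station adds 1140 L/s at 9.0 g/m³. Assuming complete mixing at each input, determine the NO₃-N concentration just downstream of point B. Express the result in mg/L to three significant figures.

4.56 mg/L

2500 L/s = 2.5 m³/s.
After input A: C = (33·2 + 2.5·36.4) / 35.5 = 4.423 mg/L.
1140 L/s = 1.14 m³/s.
After input B: C = (35.5·4.423 + 1.14·9) / 36.64 = 4.565 mg/L.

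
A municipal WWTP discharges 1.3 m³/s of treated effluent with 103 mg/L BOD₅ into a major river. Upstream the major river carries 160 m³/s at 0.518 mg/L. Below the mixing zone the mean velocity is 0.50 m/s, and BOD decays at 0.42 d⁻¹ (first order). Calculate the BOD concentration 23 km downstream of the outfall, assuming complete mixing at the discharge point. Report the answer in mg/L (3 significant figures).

After complete mixing, C₀ = (1.3·103 + 160·0.518) / 161.3 = 1.344 mg/L.
Travel time t = 2.3e+04 m / 0.50 m/s = 4.6e+04 s = 0.5324 d.
C = 1.344·exp(−0.42·0.5324) = 1.344·0.7996 = 1.075 mg/L.

1.07 mg/L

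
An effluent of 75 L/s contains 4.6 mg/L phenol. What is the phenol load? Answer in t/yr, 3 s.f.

75 L/s = 0.075 m³/s.
Mass flux = Q·C = 0.075 m³/s × 4.6 g/m³ = 0.345 g/s.
= 0.345 g/s × 31.56 = 10.89 t/yr.

10.9 t/yr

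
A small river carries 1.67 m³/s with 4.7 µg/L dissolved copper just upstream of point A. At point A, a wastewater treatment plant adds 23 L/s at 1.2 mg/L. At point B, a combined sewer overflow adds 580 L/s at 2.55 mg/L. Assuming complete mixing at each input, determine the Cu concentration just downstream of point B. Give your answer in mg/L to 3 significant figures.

0.666 mg/L

4.7 µg/L = 0.0047 mg/L.
23 L/s = 0.023 m³/s.
After input A: C = (1.67·0.0047 + 0.023·1.2) / 1.693 = 0.02094 mg/L.
580 L/s = 0.58 m³/s.
After input B: C = (1.693·0.02094 + 0.58·2.55) / 2.273 = 0.6663 mg/L.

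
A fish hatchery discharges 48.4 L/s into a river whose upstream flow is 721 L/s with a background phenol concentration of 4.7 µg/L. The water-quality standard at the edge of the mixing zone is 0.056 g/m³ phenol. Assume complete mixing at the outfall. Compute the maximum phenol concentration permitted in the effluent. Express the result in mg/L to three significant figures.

0.820 mg/L

48.4 L/s = 0.0484 m³/s.
721 L/s = 0.721 m³/s.
4.7 µg/L = 0.0047 mg/L.
Mass balance: 0.056·0.7694 = 0.0484·Cₑ + 0.721·0.0047.
Cₑ = (0.04309 − 0.003389) / 0.0484 = 0.8202 mg/L.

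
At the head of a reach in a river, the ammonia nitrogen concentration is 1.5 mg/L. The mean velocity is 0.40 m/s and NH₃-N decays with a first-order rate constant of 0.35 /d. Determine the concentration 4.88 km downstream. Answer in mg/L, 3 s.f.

1.43 mg/L

Travel time t = 4.88 km / 0.40 m/s = 4880/0.40 = 1.22e+04 s = 0.1412 d.
First-order decay: C = 1.5·exp(−0.35·0.1412) = 1.5·0.9518 = 1.428 mg/L.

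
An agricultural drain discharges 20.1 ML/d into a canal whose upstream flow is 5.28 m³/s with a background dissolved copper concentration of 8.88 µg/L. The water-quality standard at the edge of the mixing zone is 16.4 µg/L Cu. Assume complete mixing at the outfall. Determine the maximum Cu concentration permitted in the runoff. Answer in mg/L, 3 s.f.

0.187 mg/L

20.1 ML/d = 0.2326 m³/s.
8.88 µg/L = 0.00888 mg/L.
16.4 µg/L = 0.0164 mg/L.
Mass balance: 0.0164·5.513 = 0.2326·Cₑ + 5.28·0.00888.
Cₑ = (0.09041 − 0.04689) / 0.2326 = 0.1871 mg/L.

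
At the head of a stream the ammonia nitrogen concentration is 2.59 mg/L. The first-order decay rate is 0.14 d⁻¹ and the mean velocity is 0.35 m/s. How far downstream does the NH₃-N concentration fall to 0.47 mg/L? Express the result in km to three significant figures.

369 km

From C = C₀·e^(−kt), t = ln(C₀/C)/k = ln(2.59/0.47)/0.14 = 1.707/0.14 = 12.19 d.
Distance = v·t = 0.35 m/s × 1.053e+06 s = 3.686e+05 m = 368.6 km.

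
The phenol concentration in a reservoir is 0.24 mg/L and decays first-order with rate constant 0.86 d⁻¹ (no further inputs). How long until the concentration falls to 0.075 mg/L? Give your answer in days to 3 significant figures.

t = ln(C₀/C)/k = ln(0.24/0.075)/0.86 = 1.163/0.86 = 1.353 d.

1.35 d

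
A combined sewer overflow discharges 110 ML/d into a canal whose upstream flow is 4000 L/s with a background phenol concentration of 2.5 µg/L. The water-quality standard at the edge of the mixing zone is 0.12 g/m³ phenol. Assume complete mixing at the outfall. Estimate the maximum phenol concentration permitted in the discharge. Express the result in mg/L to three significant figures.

110 ML/d = 1.273 m³/s.
4000 L/s = 4 m³/s.
2.5 µg/L = 0.0025 mg/L.
Mass balance: 0.12·5.273 = 1.273·Cₑ + 4·0.0025.
Cₑ = (0.6328 − 0.01) / 1.273 = 0.4892 mg/L.

0.489 mg/L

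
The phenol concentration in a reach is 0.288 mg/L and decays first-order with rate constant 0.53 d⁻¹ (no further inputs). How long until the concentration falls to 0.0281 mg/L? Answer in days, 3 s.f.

t = ln(C₀/C)/k = ln(0.288/0.0281)/0.53 = 2.327/0.53 = 4.391 d.

4.39 d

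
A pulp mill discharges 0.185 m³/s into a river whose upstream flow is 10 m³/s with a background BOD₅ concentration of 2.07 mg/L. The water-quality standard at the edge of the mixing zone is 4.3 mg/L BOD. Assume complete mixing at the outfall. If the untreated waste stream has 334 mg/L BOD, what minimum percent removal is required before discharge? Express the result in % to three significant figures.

62.6 %

Mass balance: 4.3·10.19 = 0.185·Cₑ + 10·2.07.
Cₑ = (43.8 − 20.7) / 0.185 = 124.8 mg/L.
Required removal = 1 − 124.8/334 = 62.62 %.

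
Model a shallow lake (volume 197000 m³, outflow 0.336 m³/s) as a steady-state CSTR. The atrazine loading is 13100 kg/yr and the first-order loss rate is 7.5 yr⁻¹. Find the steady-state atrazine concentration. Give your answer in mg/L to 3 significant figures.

Outflow Q = 0.336 m³/s × 3.156e+07 s/yr = 1.06e+07 m³/yr.
Steady-state CSTR mass balance: W = Q·C + k·V·C, so C = W/(Q + kV).
Q + kV = 1.06e+07 + 7.5·197000 = 1.208e+07 m³/yr.
C = 13100/1.208e+07 = 0.001084 kg/m³ = 1.084 mg/L.

1.08 mg/L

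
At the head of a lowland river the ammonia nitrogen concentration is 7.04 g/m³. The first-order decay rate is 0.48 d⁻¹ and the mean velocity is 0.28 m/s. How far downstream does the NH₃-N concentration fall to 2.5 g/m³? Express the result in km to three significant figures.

From C = C₀·e^(−kt), t = ln(C₀/C)/k = ln(7.04/2.5)/0.48 = 1.035/0.48 = 2.157 d.
Distance = v·t = 0.28 m/s × 1.864e+05 s = 5.218e+04 m = 52.18 km.

52.2 km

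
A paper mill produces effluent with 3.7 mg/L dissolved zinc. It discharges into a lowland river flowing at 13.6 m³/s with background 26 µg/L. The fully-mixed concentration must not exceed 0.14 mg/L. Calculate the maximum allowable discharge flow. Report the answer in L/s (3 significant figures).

436 L/s

26 µg/L = 0.026 mg/L.
Mass balance at complete mixing: C_std·(Q_w + Q_r) = Q_w·C_e + Q_r·C_b.
Rearranging, Q_w = Q_r·(C_std − C_b)/(C_e − C_std) = 13.6·(0.14 − 0.026) / (3.7 − 0.14) = 0.4355 m³/s.
= 435.5 L/s.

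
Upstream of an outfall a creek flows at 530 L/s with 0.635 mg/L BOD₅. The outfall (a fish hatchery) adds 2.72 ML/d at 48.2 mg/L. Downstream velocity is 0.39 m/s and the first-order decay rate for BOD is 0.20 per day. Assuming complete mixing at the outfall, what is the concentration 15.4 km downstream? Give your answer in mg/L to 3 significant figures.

3.01 mg/L

2.72 ML/d = 0.03148 m³/s.
530 L/s = 0.53 m³/s.
After complete mixing, C₀ = (0.03148·48.2 + 0.53·0.635) / 0.5615 = 3.302 mg/L.
Travel time t = 1.54e+04 m / 0.39 m/s = 3.949e+04 s = 0.457 d.
C = 3.302·exp(−0.20·0.457) = 3.302·0.9126 = 3.013 mg/L.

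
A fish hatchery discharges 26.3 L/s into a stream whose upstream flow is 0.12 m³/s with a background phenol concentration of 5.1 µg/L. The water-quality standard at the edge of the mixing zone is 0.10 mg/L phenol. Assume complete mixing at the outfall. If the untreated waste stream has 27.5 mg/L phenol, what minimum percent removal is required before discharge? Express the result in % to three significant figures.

26.3 L/s = 0.0263 m³/s.
5.1 µg/L = 0.0051 mg/L.
Mass balance: 0.1·0.1463 = 0.0263·Cₑ + 0.12·0.0051.
Cₑ = (0.01463 − 0.000612) / 0.0263 = 0.533 mg/L.
Required removal = 1 − 0.533/27.5 = 98.06 %.

98.1 %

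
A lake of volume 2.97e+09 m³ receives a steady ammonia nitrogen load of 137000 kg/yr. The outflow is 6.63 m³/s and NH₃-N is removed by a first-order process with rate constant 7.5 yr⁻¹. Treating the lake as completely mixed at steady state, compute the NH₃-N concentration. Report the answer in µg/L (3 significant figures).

Outflow Q = 6.63 m³/s × 3.156e+07 s/yr = 2.092e+08 m³/yr.
Steady-state CSTR mass balance: W = Q·C + k·V·C, so C = W/(Q + kV).
Q + kV = 2.092e+08 + 7.5·2.97e+09 = 2.248e+10 m³/yr.
C = 137000/2.248e+10 = 6.093e-06 kg/m³ = 0.006093 mg/L = 6.093 µg/L.

6.09 µg/L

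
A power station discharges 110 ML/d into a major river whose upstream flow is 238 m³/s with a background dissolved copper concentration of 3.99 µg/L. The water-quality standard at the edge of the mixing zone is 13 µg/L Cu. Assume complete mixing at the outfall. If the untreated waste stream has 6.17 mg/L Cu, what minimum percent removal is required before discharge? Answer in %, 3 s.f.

110 ML/d = 1.273 m³/s.
3.99 µg/L = 0.00399 mg/L.
13 µg/L = 0.013 mg/L.
Mass balance: 0.013·239.3 = 1.273·Cₑ + 238·0.00399.
Cₑ = (3.111 − 0.9496) / 1.273 = 1.697 mg/L.
Required removal = 1 − 1.697/6.17 = 72.49 %.

72.5 %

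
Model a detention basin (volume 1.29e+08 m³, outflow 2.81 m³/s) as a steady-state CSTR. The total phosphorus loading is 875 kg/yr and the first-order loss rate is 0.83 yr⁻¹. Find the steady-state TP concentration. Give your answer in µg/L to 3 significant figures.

4.47 µg/L

Outflow Q = 2.81 m³/s × 3.156e+07 s/yr = 8.868e+07 m³/yr.
Steady-state CSTR mass balance: W = Q·C + k·V·C, so C = W/(Q + kV).
Q + kV = 8.868e+07 + 0.83·1.29e+08 = 1.957e+08 m³/yr.
C = 875/1.957e+08 = 4.47e-06 kg/m³ = 0.00447 mg/L = 4.47 µg/L.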